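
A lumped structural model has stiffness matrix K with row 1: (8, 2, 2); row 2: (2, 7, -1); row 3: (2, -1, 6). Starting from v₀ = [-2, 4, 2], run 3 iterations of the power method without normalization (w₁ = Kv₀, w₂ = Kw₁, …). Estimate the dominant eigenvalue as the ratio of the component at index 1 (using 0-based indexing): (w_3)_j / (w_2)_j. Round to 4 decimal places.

w1 = Kv₀ = (8·(-2) + 2·4 + 2·2; 2·(-2) + 7·4 + (-1)·2; 2·(-2) + (-1)·4 + 6·2) = (-4, 22, 4)
w2 = Kw1 = (8·(-4) + 2·22 + 2·4; 2·(-4) + 7·22 + (-1)·4; 2·(-4) + (-1)·22 + 6·4) = (20, 142, -6)
w3 = Kw2 = (432, 1040, -138)
Ratio at component: 1040 / 142 = 7.3239

λ ≈ 7.3239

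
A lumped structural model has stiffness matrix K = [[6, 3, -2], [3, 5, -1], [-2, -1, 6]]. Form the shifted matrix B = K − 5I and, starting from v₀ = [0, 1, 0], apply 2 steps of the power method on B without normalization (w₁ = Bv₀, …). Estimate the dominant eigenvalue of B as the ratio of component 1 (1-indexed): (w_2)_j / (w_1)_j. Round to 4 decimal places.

1.6667

B = K − 5I has rows (1, 3, -2); (3, 0, -1); (-2, -1, 1)
w1 = Bv₀ = (3, 0, -1)
w2 = Bw1 = (5, 10, -7)
Ratio: 5/3 = 1.6667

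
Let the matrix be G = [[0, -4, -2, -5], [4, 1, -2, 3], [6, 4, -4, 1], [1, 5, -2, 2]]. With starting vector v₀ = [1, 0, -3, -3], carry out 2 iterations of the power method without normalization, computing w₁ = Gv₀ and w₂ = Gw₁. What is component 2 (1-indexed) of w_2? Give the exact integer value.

58

w1 = Gv₀ = (0·1 + (-4)·0 + (-2)·(-3) + (-5)·(-3); 4·1 + 1·0 + (-2)·(-3) + 3·(-3); 6·1 + 4·0 + (-4)·(-3) + 1·(-3); 1·1 + 5·0 + (-2)·(-3) + 2·(-3)) = (21, 1, 15, 1)
w2 = Gw1 = (0·21 + (-4)·1 + (-2)·15 + (-5)·1; 4·21 + 1·1 + (-2)·15 + 3·1; 6·21 + 4·1 + (-4)·15 + 1·1; 1·21 + 5·1 + (-2)·15 + 2·1) = (-39, 58, 71, -2)
The requested component of w2 is 58.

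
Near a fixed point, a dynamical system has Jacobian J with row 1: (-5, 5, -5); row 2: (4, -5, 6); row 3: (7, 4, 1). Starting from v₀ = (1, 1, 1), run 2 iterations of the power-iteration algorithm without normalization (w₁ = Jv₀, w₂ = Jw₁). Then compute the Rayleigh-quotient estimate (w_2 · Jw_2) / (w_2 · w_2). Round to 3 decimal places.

-8.730

w1 = Jv₀ = ((-5)·1 + 5·1 + (-5)·1; 4·1 + (-5)·1 + 6·1; 7·1 + 4·1 + 1·1) = (-5, 5, 12)
w2 = Jw1 = ((-5)·(-5) + 5·5 + (-5)·12; 4·(-5) + (-5)·5 + 6·12; 7·(-5) + 4·5 + 1·12) = (-10, 27, -3)
Jw2 = (200, -193, 35)
w2·Jw2 = (-10)·200 + 27·(-193) + (-3)·35 = -7316; w2·w2 = (-10)·(-10) + 27·27 + (-3)·(-3) = 838
λ ≈ -7316/838 = -8.730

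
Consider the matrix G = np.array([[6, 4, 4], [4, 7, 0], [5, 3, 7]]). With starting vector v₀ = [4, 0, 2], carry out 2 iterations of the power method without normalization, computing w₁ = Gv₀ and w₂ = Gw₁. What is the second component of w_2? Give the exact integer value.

w1 = Gv₀ = (32, 16, 34)
w2 = Gw1 = (392, 240, 446)
The requested component of w2 is 240.

240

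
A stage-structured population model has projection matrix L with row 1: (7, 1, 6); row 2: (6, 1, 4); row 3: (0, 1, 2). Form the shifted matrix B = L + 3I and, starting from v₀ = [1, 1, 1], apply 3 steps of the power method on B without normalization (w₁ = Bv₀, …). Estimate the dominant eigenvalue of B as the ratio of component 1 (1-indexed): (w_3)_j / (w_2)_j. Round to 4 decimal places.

B = L + 3I has rows (10, 1, 6); (6, 4, 4); (0, 1, 5)
w1 = Bv₀ = (17, 14, 6)
w2 = Bw1 = (220, 182, 44)
w3 = Bw2 = (2646, 2224, 402)
Ratio: 2646/220 = 12.0273

12.0273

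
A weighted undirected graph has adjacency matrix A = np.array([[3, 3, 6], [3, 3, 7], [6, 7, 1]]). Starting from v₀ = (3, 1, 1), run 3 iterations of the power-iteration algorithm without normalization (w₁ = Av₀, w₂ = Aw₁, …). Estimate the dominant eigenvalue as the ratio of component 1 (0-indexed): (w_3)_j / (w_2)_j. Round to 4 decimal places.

w1 = Av₀ = (18, 19, 26)
w2 = Aw1 = (267, 293, 267)
w3 = Aw2 = (3282, 3549, 3920)
Ratio at component: 3549 / 293 = 12.1126

12.1126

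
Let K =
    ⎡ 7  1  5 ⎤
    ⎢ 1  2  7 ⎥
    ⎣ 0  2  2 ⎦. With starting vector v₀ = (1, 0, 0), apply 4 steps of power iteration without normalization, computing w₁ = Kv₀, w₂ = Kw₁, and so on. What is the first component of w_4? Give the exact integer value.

2775

w1 = Kv₀ = (7·1 + 1·0 + 5·0; 1·1 + 2·0 + 7·0; 0·1 + 2·0 + 2·0) = (7, 1, 0)
w2 = Kw1 = (7·7 + 1·1 + 5·0; 1·7 + 2·1 + 7·0; 0·7 + 2·1 + 2·0) = (50, 9, 2)
w3 = Kw2 = (369, 82, 22)
w4 = Kw3 = (2775, 687, 208)
The requested component of w4 is 2775.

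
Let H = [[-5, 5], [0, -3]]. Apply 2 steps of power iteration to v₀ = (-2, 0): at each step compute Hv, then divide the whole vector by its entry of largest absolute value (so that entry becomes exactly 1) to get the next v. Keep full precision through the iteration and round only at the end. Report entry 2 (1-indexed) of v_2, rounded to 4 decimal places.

0.0000

Hv0 = (10.00000, 0.00000); divide by 10.00000 → v1 = (1.00000, 0.00000)
Hv1 = (-5.00000, 0.00000); divide by -5.00000 → v2 = (1.00000, 0.00000)
Requested entry of v2: 0/-50 = 0.0000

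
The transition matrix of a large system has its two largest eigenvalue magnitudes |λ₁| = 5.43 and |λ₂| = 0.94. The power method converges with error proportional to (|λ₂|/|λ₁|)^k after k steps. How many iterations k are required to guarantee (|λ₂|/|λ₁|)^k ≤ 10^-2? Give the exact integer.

3

|λ₂/λ₁| = 0.94/5.43 = 0.17311
Need k ≥ ln(10^-2) / ln(0.17311) = -4.6052 / -1.7538 ≈ 2.626
Smallest integer k satisfying the bound: 3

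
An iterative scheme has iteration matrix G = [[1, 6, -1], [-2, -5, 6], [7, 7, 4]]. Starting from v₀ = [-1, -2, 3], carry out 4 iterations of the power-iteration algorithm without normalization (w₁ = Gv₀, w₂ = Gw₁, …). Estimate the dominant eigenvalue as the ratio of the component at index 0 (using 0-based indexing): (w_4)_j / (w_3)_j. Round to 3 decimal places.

w1 = Gv₀ = (-16, 30, -9)
w2 = Gw1 = (173, -172, 62)
w3 = Gw2 = (-921, 886, 255)
w4 = Gw3 = (4140, -1058, 775)
Ratio at component: 4140 / -921 = -4.495

-4.495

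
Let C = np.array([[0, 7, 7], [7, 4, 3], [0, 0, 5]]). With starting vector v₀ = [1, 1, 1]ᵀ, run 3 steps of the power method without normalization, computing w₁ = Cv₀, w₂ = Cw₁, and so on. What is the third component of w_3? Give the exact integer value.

w1 = Cv₀ = (0·1 + 7·1 + 7·1; 7·1 + 4·1 + 3·1; 0·1 + 0·1 + 5·1) = (14, 14, 5)
w2 = Cw1 = (0·14 + 7·14 + 7·5; 7·14 + 4·14 + 3·5; 0·14 + 0·14 + 5·5) = (133, 169, 25)
w3 = Cw2 = (1358, 1682, 125)
The requested component of w3 is 125.

125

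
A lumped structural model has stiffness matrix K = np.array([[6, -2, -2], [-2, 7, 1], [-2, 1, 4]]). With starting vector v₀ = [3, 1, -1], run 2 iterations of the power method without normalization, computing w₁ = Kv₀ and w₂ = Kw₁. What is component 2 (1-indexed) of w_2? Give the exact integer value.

-45

w1 = Kv₀ = (18, 0, -9)
w2 = Kw1 = (126, -45, -72)
The requested component of w2 is -45.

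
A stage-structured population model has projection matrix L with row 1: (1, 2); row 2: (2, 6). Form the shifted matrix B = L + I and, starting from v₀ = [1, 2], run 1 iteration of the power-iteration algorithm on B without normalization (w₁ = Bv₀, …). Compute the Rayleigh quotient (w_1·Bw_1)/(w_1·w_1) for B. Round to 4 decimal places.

μ ≈ 7.6986

B = L + I has rows (2, 2); (2, 7)
w1 = Bv₀ = (2·1 + 2·2; 2·1 + 7·2) = (6, 16)
Bw1 = (44, 124)
w1·Bw1 = 2248; w1·w1 = 292; μ ≈ 2248/292 = 7.6986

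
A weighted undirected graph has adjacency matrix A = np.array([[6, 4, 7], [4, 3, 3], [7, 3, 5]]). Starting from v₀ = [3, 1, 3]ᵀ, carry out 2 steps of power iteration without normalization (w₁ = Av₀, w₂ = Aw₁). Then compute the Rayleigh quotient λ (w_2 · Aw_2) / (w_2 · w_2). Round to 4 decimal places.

w1 = Av₀ = (43, 24, 39)
w2 = Aw1 = (627, 361, 568)
Aw2 = (9182, 5295, 8312)
w2·Aw2 = 627·9182 + 361·5295 + 568·8312 = 12389825; w2·w2 = 627·627 + 361·361 + 568·568 = 846074
λ ≈ 12389825/846074 = 14.6439

λ ≈ 14.6439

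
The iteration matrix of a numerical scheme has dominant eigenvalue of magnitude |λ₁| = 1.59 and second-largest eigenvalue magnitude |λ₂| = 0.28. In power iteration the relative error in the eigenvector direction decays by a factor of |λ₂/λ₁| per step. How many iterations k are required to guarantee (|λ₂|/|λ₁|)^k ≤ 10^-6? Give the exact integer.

|λ₂/λ₁| = 0.28/1.59 = 0.17610
Need k ≥ ln(10^-6) / ln(0.17610) = -13.8155 / -1.7367 ≈ 7.955
Smallest integer k satisfying the bound: 8

8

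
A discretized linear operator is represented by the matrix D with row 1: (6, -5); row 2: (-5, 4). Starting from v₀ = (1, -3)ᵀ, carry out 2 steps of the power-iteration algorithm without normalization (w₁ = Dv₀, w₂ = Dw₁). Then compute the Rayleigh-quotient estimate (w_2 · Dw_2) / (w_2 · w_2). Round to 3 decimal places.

10.099

w1 = Dv₀ = (6·1 + (-5)·(-3); (-5)·1 + 4·(-3)) = (21, -17)
w2 = Dw1 = (6·21 + (-5)·(-17); (-5)·21 + 4·(-17)) = (211, -173)
Dw2 = (2131, -1747)
w2·Dw2 = 211·2131 + (-173)·(-1747) = 751872; w2·w2 = 211·211 + (-173)·(-173) = 74450
λ ≈ 751872/74450 = 10.099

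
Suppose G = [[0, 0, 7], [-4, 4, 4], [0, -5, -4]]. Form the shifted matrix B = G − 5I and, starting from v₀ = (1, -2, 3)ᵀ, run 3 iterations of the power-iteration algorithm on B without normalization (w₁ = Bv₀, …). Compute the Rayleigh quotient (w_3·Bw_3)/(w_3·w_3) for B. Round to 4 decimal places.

μ ≈ -5.9302

B = G − 5I has rows (-5, 0, 7); (-4, -1, 4); (0, -5, -9)
w1 = Bv₀ = (16, 10, -17)
w2 = Bw1 = (-199, -142, 103)
w3 = Bw2 = (1716, 1350, -217)
Bw3 = (-10099, -9082, -4797)
w3·Bw3 = -28549635; w3·w3 = 4814245; μ ≈ -28549635/4814245 = -5.9302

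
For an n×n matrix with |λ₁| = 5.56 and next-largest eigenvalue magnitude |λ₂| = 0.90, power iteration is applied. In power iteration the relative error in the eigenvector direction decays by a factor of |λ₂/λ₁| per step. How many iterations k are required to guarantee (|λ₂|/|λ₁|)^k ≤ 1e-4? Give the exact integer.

6

|λ₂/λ₁| = 0.90/5.56 = 0.16187
Need k ≥ ln(1e-4) / ln(0.16187) = -9.2103 / -1.8210 ≈ 5.058
Smallest integer k satisfying the bound: 6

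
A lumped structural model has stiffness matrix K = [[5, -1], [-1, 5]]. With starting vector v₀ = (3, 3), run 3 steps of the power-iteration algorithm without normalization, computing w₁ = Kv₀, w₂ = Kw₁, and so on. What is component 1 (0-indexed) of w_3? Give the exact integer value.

w1 = Kv₀ = (5·3 + (-1)·3; (-1)·3 + 5·3) = (12, 12)
w2 = Kw1 = (5·12 + (-1)·12; (-1)·12 + 5·12) = (48, 48)
w3 = Kw2 = (192, 192)
The requested component of w3 is 192.

192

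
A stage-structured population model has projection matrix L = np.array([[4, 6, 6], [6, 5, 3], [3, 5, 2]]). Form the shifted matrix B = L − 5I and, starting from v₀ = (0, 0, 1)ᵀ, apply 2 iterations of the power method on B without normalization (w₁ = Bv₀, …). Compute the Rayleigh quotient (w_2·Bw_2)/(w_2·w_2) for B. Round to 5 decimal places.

B = L − 5I has rows (-1, 6, 6); (6, 0, 3); (3, 5, -3)
w1 = Bv₀ = ((-1)·0 + 6·0 + 6·1; 6·0 + 0·0 + 3·1; 3·0 + 5·0 + (-3)·1) = (6, 3, -3)
w2 = Bw1 = ((-1)·6 + 6·3 + 6·(-3); 6·6 + 0·3 + 3·(-3); 3·6 + 5·3 + (-3)·(-3)) = (-6, 27, 42)
Bw2 = (420, 90, -9)
w2·Bw2 = -468; w2·w2 = 2529; μ ≈ -468/2529 = -0.18505

-0.18505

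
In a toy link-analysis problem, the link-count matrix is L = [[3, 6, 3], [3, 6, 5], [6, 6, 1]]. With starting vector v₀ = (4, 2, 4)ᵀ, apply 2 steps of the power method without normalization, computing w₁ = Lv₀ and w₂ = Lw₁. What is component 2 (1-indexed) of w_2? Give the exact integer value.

w1 = Lv₀ = (3·4 + 6·2 + 3·4; 3·4 + 6·2 + 5·4; 6·4 + 6·2 + 1·4) = (36, 44, 40)
w2 = Lw1 = (3·36 + 6·44 + 3·40; 3·36 + 6·44 + 5·40; 6·36 + 6·44 + 1·40) = (492, 572, 520)
The requested component of w2 is 572.

572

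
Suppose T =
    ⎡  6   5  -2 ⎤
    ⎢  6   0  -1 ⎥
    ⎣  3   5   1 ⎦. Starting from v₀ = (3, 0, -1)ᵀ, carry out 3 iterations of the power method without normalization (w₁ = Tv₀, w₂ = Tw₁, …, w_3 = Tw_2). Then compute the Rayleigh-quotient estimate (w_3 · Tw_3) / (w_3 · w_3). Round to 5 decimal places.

λ ≈ 7.74089

w1 = Tv₀ = (6·3 + 5·0 + (-2)·(-1); 6·3 + 0·0 + (-1)·(-1); 3·3 + 5·0 + 1·(-1)) = (20, 19, 8)
w2 = Tw1 = (6·20 + 5·19 + (-2)·8; 6·20 + 0·19 + (-1)·8; 3·20 + 5·19 + 1·8) = (199, 112, 163)
w3 = Tw2 = (1428, 1031, 1320)
Tw3 = (11083, 7248, 10759)
w3·Tw3 = 1428·11083 + 1031·7248 + 1320·10759 = 37501092; w3·w3 = 1428·1428 + 1031·1031 + 1320·1320 = 4844545
λ ≈ 37501092/4844545 = 7.74089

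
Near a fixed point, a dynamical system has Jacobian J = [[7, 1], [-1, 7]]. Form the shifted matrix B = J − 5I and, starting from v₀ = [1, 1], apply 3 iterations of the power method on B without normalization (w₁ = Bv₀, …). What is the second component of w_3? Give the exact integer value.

-9

B = J − 5I has rows (2, 1); (-1, 2)
w1 = Bv₀ = (3, 1)
w2 = Bw1 = (7, -1)
w3 = Bw2 = (13, -9)
Requested component of w3: -9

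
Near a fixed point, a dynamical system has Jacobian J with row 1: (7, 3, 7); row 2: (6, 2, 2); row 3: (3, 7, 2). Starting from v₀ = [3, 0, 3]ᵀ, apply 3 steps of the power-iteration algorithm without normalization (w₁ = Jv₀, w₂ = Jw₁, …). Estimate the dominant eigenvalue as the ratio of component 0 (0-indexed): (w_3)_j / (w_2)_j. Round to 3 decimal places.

w1 = Jv₀ = (42, 24, 15)
w2 = Jw1 = (471, 330, 324)
w3 = Jw2 = (6555, 4134, 4371)
Ratio at component: 6555 / 471 = 13.917

λ ≈ 13.917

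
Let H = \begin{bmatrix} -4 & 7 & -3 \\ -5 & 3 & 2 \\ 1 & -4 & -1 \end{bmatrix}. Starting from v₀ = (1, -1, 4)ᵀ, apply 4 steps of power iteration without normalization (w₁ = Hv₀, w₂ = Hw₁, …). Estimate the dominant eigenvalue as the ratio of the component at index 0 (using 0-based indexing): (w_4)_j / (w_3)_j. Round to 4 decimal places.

λ ≈ -3.8673

w1 = Hv₀ = ((-4)·1 + 7·(-1) + (-3)·4; (-5)·1 + 3·(-1) + 2·4; 1·1 + (-4)·(-1) + (-1)·4) = (-23, 0, 1)
w2 = Hw1 = ((-4)·(-23) + 7·0 + (-3)·1; (-5)·(-23) + 3·0 + 2·1; 1·(-23) + (-4)·0 + (-1)·1) = (89, 117, -24)
w3 = Hw2 = (535, -142, -355)
w4 = Hw3 = (-2069, -3811, 1458)
Ratio at component: -2069 / 535 = -3.8673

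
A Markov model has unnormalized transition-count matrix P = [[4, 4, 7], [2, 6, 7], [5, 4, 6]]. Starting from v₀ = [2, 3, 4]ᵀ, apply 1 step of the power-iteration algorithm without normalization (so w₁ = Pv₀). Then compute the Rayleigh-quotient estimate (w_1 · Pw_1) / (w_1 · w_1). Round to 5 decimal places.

w1 = Pv₀ = (48, 50, 46)
Pw1 = (714, 718, 716)
w1·Pw1 = 48·714 + 50·718 + 46·716 = 103108; w1·w1 = 48·48 + 50·50 + 46·46 = 6920
λ ≈ 103108/6920 = 14.90000

λ ≈ 14.90000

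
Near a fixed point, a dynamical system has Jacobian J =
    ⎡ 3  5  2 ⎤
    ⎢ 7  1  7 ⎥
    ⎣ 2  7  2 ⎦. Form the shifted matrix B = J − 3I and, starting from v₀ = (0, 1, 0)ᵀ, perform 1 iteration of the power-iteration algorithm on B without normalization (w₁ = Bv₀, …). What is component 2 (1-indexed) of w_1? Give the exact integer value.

-2

B = J − 3I has rows (0, 5, 2); (7, -2, 7); (2, 7, -1)
w1 = Bv₀ = (5, -2, 7)
Requested component of w1: -2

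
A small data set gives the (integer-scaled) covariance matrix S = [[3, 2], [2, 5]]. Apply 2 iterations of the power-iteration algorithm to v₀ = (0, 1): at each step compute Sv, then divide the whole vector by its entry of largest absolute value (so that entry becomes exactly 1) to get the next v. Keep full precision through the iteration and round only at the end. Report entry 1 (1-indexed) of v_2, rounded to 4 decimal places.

0.5517

Sv0 = (2.00000, 5.00000); divide by 5.00000 → v1 = (0.40000, 1.00000)
Sv1 = (3.20000, 5.80000); divide by 5.80000 → v2 = (0.55172, 1.00000)
Requested entry of v2: 16/29 = 0.5517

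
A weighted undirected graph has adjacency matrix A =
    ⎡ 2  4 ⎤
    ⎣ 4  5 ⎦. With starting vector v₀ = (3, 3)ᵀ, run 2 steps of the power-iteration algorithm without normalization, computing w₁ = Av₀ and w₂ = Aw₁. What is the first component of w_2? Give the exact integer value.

144

w1 = Av₀ = (2·3 + 4·3; 4·3 + 5·3) = (18, 27)
w2 = Aw1 = (2·18 + 4·27; 4·18 + 5·27) = (144, 207)
The requested component of w2 is 144.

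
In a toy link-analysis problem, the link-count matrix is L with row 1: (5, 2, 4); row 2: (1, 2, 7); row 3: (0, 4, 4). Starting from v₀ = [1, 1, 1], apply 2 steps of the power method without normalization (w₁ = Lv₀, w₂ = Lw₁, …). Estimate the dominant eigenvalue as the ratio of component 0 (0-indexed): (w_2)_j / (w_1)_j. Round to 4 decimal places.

λ ≈ 9.7273

w1 = Lv₀ = (5·1 + 2·1 + 4·1; 1·1 + 2·1 + 7·1; 0·1 + 4·1 + 4·1) = (11, 10, 8)
w2 = Lw1 = (5·11 + 2·10 + 4·8; 1·11 + 2·10 + 7·8; 0·11 + 4·10 + 4·8) = (107, 87, 72)
Ratio at component: 107 / 11 = 9.7273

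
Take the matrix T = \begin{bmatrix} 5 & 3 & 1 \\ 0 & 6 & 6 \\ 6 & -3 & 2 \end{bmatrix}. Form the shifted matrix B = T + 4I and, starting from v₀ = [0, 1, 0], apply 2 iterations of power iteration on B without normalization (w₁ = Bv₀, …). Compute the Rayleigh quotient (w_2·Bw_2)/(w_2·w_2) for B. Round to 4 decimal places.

μ ≈ 8.8660

B = T + 4I has rows (9, 3, 1); (0, 10, 6); (6, -3, 6)
w1 = Bv₀ = (9·0 + 3·1 + 1·0; 0·0 + 10·1 + 6·0; 6·0 + (-3)·1 + 6·0) = (3, 10, -3)
w2 = Bw1 = (9·3 + 3·10 + 1·(-3); 0·3 + 10·10 + 6·(-3); 6·3 + (-3)·10 + 6·(-3)) = (54, 82, -30)
Bw2 = (702, 640, -102)
w2·Bw2 = 93448; w2·w2 = 10540; μ ≈ 93448/10540 = 8.8660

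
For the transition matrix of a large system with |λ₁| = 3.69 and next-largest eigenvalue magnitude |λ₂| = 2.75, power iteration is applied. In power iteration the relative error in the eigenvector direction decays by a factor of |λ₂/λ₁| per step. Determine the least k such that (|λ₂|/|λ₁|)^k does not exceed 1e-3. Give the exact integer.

24

|λ₂/λ₁| = 2.75/3.69 = 0.74526
Need k ≥ ln(1e-3) / ln(0.74526) = -6.9078 / -0.2940 ≈ 23.494
Smallest integer k satisfying the bound: 24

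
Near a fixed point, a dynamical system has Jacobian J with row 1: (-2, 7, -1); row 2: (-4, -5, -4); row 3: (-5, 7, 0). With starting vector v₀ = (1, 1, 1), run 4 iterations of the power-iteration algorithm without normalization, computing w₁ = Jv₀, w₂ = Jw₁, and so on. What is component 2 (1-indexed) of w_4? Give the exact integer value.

w1 = Jv₀ = ((-2)·1 + 7·1 + (-1)·1; (-4)·1 + (-5)·1 + (-4)·1; (-5)·1 + 7·1 + 0·1) = (4, -13, 2)
w2 = Jw1 = ((-2)·4 + 7·(-13) + (-1)·2; (-4)·4 + (-5)·(-13) + (-4)·2; (-5)·4 + 7·(-13) + 0·2) = (-101, 41, -111)
w3 = Jw2 = (600, 643, 792)
w4 = Jw3 = (2509, -8783, 1501)
The requested component of w4 is -8783.

-8783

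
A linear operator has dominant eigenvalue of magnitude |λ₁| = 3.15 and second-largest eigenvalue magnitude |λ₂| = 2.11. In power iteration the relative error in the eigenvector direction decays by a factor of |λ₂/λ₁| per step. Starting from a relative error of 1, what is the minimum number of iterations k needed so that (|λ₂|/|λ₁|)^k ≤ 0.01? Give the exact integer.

|λ₂/λ₁| = 2.11/3.15 = 0.66984
Need k ≥ ln(0.01) / ln(0.66984) = -4.6052 / -0.4007 ≈ 11.492
Smallest integer k satisfying the bound: 12

12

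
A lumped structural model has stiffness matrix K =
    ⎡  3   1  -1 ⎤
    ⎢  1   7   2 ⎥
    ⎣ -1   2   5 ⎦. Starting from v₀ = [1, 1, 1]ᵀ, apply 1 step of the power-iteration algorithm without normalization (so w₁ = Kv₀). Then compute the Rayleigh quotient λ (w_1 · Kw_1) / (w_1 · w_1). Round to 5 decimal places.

λ ≈ 8.07586

w1 = Kv₀ = (3·1 + 1·1 + (-1)·1; 1·1 + 7·1 + 2·1; (-1)·1 + 2·1 + 5·1) = (3, 10, 6)
Kw1 = (13, 85, 47)
w1·Kw1 = 3·13 + 10·85 + 6·47 = 1171; w1·w1 = 3·3 + 10·10 + 6·6 = 145
λ ≈ 1171/145 = 8.07586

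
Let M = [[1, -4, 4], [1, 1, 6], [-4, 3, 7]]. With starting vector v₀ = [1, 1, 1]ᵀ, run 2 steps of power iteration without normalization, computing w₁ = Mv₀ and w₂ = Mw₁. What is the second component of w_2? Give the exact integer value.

45

w1 = Mv₀ = (1, 8, 6)
w2 = Mw1 = (-7, 45, 62)
The requested component of w2 is 45.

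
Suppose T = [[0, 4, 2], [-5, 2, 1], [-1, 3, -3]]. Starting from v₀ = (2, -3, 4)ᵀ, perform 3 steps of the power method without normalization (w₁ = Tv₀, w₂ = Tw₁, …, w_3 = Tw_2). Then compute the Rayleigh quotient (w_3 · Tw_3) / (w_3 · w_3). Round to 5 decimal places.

w1 = Tv₀ = (0·2 + 4·(-3) + 2·4; (-5)·2 + 2·(-3) + 1·4; (-1)·2 + 3·(-3) + (-3)·4) = (-4, -12, -23)
w2 = Tw1 = (0·(-4) + 4·(-12) + 2·(-23); (-5)·(-4) + 2·(-12) + 1·(-23); (-1)·(-4) + 3·(-12) + (-3)·(-23)) = (-94, -27, 37)
w3 = Tw2 = (-34, 453, -98)
Tw3 = (1616, 978, 1687)
w3·Tw3 = (-34)·1616 + 453·978 + (-98)·1687 = 222764; w3·w3 = (-34)·(-34) + 453·453 + (-98)·(-98) = 215969
λ ≈ 222764/215969 = 1.03146

λ ≈ 1.03146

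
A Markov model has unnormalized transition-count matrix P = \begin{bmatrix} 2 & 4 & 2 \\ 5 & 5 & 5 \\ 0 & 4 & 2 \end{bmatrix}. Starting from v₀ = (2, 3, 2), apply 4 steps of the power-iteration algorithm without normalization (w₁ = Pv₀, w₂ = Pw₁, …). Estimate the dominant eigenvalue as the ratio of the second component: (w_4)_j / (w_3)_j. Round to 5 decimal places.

10.34777

w1 = Pv₀ = (2·2 + 4·3 + 2·2; 5·2 + 5·3 + 5·2; 0·2 + 4·3 + 2·2) = (20, 35, 16)
w2 = Pw1 = (2·20 + 4·35 + 2·16; 5·20 + 5·35 + 5·16; 0·20 + 4·35 + 2·16) = (212, 355, 172)
w3 = Pw2 = (2188, 3695, 1764)
w4 = Pw3 = (22684, 38235, 18308)
Ratio at component: 38235 / 3695 = 10.34777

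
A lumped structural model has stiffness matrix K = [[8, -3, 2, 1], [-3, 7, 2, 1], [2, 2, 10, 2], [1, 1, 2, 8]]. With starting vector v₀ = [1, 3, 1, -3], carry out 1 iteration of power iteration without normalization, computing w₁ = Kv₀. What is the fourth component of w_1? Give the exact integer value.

w1 = Kv₀ = (-2, 17, 12, -18)
The requested component of w1 is -18.

-18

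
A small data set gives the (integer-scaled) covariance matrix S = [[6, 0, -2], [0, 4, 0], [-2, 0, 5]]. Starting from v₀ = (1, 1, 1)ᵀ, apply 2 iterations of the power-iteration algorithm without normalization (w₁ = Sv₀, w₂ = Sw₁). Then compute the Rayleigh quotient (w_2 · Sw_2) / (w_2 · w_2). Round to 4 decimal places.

λ ≈ 4.3068

w1 = Sv₀ = (6·1 + 0·1 + (-2)·1; 0·1 + 4·1 + 0·1; (-2)·1 + 0·1 + 5·1) = (4, 4, 3)
w2 = Sw1 = (6·4 + 0·4 + (-2)·3; 0·4 + 4·4 + 0·3; (-2)·4 + 0·4 + 5·3) = (18, 16, 7)
Sw2 = (94, 64, -1)
w2·Sw2 = 18·94 + 16·64 + 7·(-1) = 2709; w2·w2 = 18·18 + 16·16 + 7·7 = 629
λ ≈ 2709/629 = 4.3068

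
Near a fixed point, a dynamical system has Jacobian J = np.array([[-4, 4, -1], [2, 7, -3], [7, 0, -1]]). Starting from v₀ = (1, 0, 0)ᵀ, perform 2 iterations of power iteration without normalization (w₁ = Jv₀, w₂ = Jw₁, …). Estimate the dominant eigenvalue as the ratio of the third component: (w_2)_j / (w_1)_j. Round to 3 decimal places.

λ ≈ -5.000

w1 = Jv₀ = ((-4)·1 + 4·0 + (-1)·0; 2·1 + 7·0 + (-3)·0; 7·1 + 0·0 + (-1)·0) = (-4, 2, 7)
w2 = Jw1 = ((-4)·(-4) + 4·2 + (-1)·7; 2·(-4) + 7·2 + (-3)·7; 7·(-4) + 0·2 + (-1)·7) = (17, -15, -35)
Ratio at component: -35 / 7 = -5.000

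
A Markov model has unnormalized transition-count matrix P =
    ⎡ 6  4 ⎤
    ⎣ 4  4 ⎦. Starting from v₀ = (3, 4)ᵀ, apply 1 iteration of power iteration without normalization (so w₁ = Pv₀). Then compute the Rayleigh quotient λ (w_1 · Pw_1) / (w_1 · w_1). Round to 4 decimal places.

w1 = Pv₀ = (6·3 + 4·4; 4·3 + 4·4) = (34, 28)
Pw1 = (316, 248)
w1·Pw1 = 34·316 + 28·248 = 17688; w1·w1 = 34·34 + 28·28 = 1940
λ ≈ 17688/1940 = 9.1175

9.1175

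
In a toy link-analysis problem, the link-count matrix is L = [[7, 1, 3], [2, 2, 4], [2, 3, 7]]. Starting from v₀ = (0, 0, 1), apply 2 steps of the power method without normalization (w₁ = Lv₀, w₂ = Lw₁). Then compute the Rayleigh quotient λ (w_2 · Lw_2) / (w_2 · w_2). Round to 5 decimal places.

w1 = Lv₀ = (7·0 + 1·0 + 3·1; 2·0 + 2·0 + 4·1; 2·0 + 3·0 + 7·1) = (3, 4, 7)
w2 = Lw1 = (7·3 + 1·4 + 3·7; 2·3 + 2·4 + 4·7; 2·3 + 3·4 + 7·7) = (46, 42, 67)
Lw2 = (565, 444, 687)
w2·Lw2 = 46·565 + 42·444 + 67·687 = 90667; w2·w2 = 46·46 + 42·42 + 67·67 = 8369
λ ≈ 90667/8369 = 10.83367

10.83367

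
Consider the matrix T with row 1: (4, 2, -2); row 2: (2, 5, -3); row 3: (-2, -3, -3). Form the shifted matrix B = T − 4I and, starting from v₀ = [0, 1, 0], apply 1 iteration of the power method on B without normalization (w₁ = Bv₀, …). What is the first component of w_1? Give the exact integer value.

B = T − 4I has rows (0, 2, -2); (2, 1, -3); (-2, -3, -7)
w1 = Bv₀ = (0·0 + 2·1 + (-2)·0; 2·0 + 1·1 + (-3)·0; (-2)·0 + (-3)·1 + (-7)·0) = (2, 1, -3)
Requested component of w1: 2

2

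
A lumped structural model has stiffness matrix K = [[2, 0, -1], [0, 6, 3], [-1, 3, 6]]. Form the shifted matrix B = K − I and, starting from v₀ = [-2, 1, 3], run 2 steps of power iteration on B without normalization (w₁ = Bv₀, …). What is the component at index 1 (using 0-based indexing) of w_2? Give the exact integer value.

130

B = K − I has rows (1, 0, -1); (0, 5, 3); (-1, 3, 5)
w1 = Bv₀ = (-5, 14, 20)
w2 = Bw1 = (-25, 130, 147)
Requested component of w2: 130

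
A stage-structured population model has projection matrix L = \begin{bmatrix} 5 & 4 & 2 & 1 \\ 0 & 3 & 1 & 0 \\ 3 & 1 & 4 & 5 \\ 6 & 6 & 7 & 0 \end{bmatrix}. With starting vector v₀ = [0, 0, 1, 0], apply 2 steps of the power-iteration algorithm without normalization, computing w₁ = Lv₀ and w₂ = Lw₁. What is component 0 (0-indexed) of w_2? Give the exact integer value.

29

w1 = Lv₀ = (2, 1, 4, 7)
w2 = Lw1 = (29, 7, 58, 46)
The requested component of w2 is 29.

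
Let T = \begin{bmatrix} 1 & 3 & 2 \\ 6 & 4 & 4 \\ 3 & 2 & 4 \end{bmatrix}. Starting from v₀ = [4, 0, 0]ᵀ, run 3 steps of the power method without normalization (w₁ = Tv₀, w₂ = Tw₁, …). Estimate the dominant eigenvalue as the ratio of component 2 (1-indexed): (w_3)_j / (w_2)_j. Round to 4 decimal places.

10.1429

w1 = Tv₀ = (1·4 + 3·0 + 2·0; 6·4 + 4·0 + 4·0; 3·4 + 2·0 + 4·0) = (4, 24, 12)
w2 = Tw1 = (1·4 + 3·24 + 2·12; 6·4 + 4·24 + 4·12; 3·4 + 2·24 + 4·12) = (100, 168, 108)
w3 = Tw2 = (820, 1704, 1068)
Ratio at component: 1704 / 168 = 10.1429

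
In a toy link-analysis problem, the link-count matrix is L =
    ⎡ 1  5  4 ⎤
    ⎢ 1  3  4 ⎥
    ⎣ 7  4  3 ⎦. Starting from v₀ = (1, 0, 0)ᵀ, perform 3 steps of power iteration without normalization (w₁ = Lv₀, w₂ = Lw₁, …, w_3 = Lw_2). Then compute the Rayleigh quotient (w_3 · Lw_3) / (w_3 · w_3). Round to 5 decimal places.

λ ≈ 10.50878

w1 = Lv₀ = (1, 1, 7)
w2 = Lw1 = (34, 32, 32)
w3 = Lw2 = (322, 258, 462)
Lw3 = (3460, 2944, 4672)
w3·Lw3 = 322·3460 + 258·2944 + 462·4672 = 4032136; w3·w3 = 322·322 + 258·258 + 462·462 = 383692
λ ≈ 4032136/383692 = 10.50878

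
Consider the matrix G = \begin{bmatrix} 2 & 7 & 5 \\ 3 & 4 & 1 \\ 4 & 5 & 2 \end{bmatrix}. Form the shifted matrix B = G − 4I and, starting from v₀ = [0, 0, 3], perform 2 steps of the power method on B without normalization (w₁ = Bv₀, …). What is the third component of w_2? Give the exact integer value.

87

B = G − 4I has rows (-2, 7, 5); (3, 0, 1); (4, 5, -2)
w1 = Bv₀ = ((-2)·0 + 7·0 + 5·3; 3·0 + 0·0 + 1·3; 4·0 + 5·0 + (-2)·3) = (15, 3, -6)
w2 = Bw1 = ((-2)·15 + 7·3 + 5·(-6); 3·15 + 0·3 + 1·(-6); 4·15 + 5·3 + (-2)·(-6)) = (-39, 39, 87)
Requested component of w2: 87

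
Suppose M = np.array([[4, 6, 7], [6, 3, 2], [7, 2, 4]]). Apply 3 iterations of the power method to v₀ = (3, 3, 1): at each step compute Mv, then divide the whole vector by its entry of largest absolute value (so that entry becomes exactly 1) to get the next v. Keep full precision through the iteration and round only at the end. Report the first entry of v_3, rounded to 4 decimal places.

Mv0 = (37.00000, 29.00000, 31.00000); divide by 37.00000 → v1 = (1.00000, 0.78378, 0.83784)
Mv1 = (14.56757, 10.02703, 11.91892); divide by 14.56757 → v2 = (1.00000, 0.68831, 0.81818)
Mv2 = (13.85714, 9.70130, 11.64935); divide by 13.85714 → v3 = (1.00000, 0.70009, 0.84067)
Requested entry of v3: 7469/7469 = 1.0000

1.0000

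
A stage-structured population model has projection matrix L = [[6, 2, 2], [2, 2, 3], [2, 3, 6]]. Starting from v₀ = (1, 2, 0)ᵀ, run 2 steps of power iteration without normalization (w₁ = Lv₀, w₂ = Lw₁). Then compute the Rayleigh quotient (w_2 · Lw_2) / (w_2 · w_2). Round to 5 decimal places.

9.62968

w1 = Lv₀ = (6·1 + 2·2 + 2·0; 2·1 + 2·2 + 3·0; 2·1 + 3·2 + 6·0) = (10, 6, 8)
w2 = Lw1 = (6·10 + 2·6 + 2·8; 2·10 + 2·6 + 3·8; 2·10 + 3·6 + 6·8) = (88, 56, 86)
Lw2 = (812, 546, 860)
w2·Lw2 = 88·812 + 56·546 + 86·860 = 175992; w2·w2 = 88·88 + 56·56 + 86·86 = 18276
λ ≈ 175992/18276 = 9.62968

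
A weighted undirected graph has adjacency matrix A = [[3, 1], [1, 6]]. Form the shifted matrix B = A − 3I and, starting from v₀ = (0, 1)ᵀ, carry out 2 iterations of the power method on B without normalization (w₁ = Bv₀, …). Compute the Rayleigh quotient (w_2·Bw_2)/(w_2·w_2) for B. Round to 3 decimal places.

B = A − 3I has rows (0, 1); (1, 3)
w1 = Bv₀ = (0·0 + 1·1; 1·0 + 3·1) = (1, 3)
w2 = Bw1 = (0·1 + 1·3; 1·1 + 3·3) = (3, 10)
Bw2 = (10, 33)
w2·Bw2 = 360; w2·w2 = 109; μ ≈ 360/109 = 3.303

μ ≈ 3.303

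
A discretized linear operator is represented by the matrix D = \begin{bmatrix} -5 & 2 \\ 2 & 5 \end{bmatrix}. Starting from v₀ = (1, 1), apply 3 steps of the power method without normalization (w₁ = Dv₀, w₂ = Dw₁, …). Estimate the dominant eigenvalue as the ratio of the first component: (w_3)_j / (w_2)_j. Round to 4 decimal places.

λ ≈ -3.0000

w1 = Dv₀ = ((-5)·1 + 2·1; 2·1 + 5·1) = (-3, 7)
w2 = Dw1 = ((-5)·(-3) + 2·7; 2·(-3) + 5·7) = (29, 29)
w3 = Dw2 = (-87, 203)
Ratio at component: -87 / 29 = -3.0000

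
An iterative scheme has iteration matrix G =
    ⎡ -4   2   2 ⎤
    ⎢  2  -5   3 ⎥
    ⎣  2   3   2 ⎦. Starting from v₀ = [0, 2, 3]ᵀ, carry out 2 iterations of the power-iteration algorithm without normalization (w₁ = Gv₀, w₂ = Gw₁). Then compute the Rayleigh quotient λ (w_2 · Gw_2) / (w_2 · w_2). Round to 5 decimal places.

λ ≈ -1.55030

w1 = Gv₀ = (10, -1, 12)
w2 = Gw1 = (-18, 61, 41)
Gw2 = (276, -218, 229)
w2·Gw2 = (-18)·276 + 61·(-218) + 41·229 = -8877; w2·w2 = (-18)·(-18) + 61·61 + 41·41 = 5726
λ ≈ -8877/5726 = -1.55030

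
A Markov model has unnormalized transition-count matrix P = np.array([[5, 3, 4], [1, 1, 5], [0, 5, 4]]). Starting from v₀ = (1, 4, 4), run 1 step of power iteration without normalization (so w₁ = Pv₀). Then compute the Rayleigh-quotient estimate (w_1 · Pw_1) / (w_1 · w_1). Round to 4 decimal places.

9.4040

w1 = Pv₀ = (5·1 + 3·4 + 4·4; 1·1 + 1·4 + 5·4; 0·1 + 5·4 + 4·4) = (33, 25, 36)
Pw1 = (384, 238, 269)
w1·Pw1 = 33·384 + 25·238 + 36·269 = 28306; w1·w1 = 33·33 + 25·25 + 36·36 = 3010
λ ≈ 28306/3010 = 9.4040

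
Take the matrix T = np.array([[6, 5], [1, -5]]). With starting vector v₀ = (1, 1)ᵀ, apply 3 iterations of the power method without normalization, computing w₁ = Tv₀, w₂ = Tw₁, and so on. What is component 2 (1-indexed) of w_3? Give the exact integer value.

-109

w1 = Tv₀ = (6·1 + 5·1; 1·1 + (-5)·1) = (11, -4)
w2 = Tw1 = (6·11 + 5·(-4); 1·11 + (-5)·(-4)) = (46, 31)
w3 = Tw2 = (431, -109)
The requested component of w3 is -109.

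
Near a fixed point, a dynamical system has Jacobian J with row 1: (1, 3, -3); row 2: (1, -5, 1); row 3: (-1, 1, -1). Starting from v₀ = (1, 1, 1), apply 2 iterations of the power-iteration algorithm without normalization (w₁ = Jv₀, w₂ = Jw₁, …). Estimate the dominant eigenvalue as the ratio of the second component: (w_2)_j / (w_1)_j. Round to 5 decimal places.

λ ≈ -5.00000

w1 = Jv₀ = (1·1 + 3·1 + (-3)·1; 1·1 + (-5)·1 + 1·1; (-1)·1 + 1·1 + (-1)·1) = (1, -3, -1)
w2 = Jw1 = (1·1 + 3·(-3) + (-3)·(-1); 1·1 + (-5)·(-3) + 1·(-1); (-1)·1 + 1·(-3) + (-1)·(-1)) = (-5, 15, -3)
Ratio at component: 15 / -3 = -5.00000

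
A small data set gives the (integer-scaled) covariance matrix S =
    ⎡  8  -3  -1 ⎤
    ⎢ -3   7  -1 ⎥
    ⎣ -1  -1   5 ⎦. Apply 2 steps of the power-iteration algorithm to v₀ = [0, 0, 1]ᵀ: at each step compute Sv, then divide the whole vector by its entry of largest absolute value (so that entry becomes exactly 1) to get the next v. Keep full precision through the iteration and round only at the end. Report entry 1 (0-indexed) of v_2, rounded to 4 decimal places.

Sv0 = (-1.00000, -1.00000, 5.00000); divide by 5.00000 → v1 = (-0.20000, -0.20000, 1.00000)
Sv1 = (-2.00000, -1.80000, 5.40000); divide by 5.40000 → v2 = (-0.37037, -0.33333, 1.00000)
Requested entry of v2: -9/27 = -0.3333

-0.3333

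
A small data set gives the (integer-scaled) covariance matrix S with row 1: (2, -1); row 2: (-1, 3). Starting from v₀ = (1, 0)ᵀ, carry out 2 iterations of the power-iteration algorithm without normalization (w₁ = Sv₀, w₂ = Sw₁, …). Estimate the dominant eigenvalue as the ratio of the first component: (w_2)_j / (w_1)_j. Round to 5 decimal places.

λ ≈ 2.50000

w1 = Sv₀ = (2·1 + (-1)·0; (-1)·1 + 3·0) = (2, -1)
w2 = Sw1 = (2·2 + (-1)·(-1); (-1)·2 + 3·(-1)) = (5, -5)
Ratio at component: 5 / 2 = 2.50000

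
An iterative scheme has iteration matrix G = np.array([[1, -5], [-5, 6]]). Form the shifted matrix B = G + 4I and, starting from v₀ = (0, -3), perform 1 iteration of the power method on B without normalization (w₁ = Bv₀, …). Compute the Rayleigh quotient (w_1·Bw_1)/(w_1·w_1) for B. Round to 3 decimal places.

13.000

B = G + 4I has rows (5, -5); (-5, 10)
w1 = Bv₀ = (5·0 + (-5)·(-3); (-5)·0 + 10·(-3)) = (15, -30)
Bw1 = (225, -375)
w1·Bw1 = 14625; w1·w1 = 1125; μ ≈ 14625/1125 = 13.000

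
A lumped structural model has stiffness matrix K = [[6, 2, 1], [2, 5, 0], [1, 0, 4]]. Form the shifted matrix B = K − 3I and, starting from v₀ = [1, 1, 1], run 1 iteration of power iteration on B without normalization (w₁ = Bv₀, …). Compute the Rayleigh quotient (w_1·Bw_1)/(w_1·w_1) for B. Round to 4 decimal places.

4.7143

B = K − 3I has rows (3, 2, 1); (2, 2, 0); (1, 0, 1)
w1 = Bv₀ = (3·1 + 2·1 + 1·1; 2·1 + 2·1 + 0·1; 1·1 + 0·1 + 1·1) = (6, 4, 2)
Bw1 = (28, 20, 8)
w1·Bw1 = 264; w1·w1 = 56; μ ≈ 264/56 = 4.7143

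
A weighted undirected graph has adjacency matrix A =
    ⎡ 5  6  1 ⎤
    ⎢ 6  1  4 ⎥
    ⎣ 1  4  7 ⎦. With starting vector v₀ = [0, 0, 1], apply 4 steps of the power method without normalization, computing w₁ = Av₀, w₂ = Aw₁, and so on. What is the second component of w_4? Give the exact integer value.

w1 = Av₀ = (1, 4, 7)
w2 = Aw1 = (36, 38, 66)
w3 = Aw2 = (474, 518, 650)
w4 = Aw3 = (6128, 5962, 7096)
The requested component of w4 is 5962.

5962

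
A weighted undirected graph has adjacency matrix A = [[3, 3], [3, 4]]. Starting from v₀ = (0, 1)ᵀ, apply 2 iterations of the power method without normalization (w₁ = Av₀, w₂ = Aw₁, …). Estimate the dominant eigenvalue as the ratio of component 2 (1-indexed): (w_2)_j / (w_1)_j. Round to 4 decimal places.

6.2500

w1 = Av₀ = (3·0 + 3·1; 3·0 + 4·1) = (3, 4)
w2 = Aw1 = (3·3 + 3·4; 3·3 + 4·4) = (21, 25)
Ratio at component: 25 / 4 = 6.2500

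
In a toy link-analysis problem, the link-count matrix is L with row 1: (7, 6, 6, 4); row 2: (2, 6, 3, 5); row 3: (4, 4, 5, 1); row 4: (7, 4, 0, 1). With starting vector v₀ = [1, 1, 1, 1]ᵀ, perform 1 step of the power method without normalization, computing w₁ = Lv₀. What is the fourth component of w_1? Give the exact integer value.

w1 = Lv₀ = (7·1 + 6·1 + 6·1 + 4·1; 2·1 + 6·1 + 3·1 + 5·1; 4·1 + 4·1 + 5·1 + 1·1; 7·1 + 4·1 + 0·1 + 1·1) = (23, 16, 14, 12)
The requested component of w1 is 12.

12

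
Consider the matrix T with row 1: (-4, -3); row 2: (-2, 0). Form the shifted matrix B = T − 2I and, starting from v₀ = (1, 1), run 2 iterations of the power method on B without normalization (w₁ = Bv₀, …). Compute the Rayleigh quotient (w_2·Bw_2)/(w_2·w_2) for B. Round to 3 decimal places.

μ ≈ -7.168

B = T − 2I has rows (-6, -3); (-2, -2)
w1 = Bv₀ = (-9, -4)
w2 = Bw1 = (66, 26)
Bw2 = (-474, -184)
w2·Bw2 = -36068; w2·w2 = 5032; μ ≈ -36068/5032 = -7.168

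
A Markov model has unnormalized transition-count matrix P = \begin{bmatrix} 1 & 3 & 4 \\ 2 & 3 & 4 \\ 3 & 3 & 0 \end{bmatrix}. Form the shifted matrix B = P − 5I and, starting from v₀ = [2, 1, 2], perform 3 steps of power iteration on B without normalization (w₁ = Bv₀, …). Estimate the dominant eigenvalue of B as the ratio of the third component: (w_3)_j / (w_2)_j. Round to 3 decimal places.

B = P − 5I has rows (-4, 3, 4); (2, -2, 4); (3, 3, -5)
w1 = Bv₀ = ((-4)·2 + 3·1 + 4·2; 2·2 + (-2)·1 + 4·2; 3·2 + 3·1 + (-5)·2) = (3, 10, -1)
w2 = Bw1 = ((-4)·3 + 3·10 + 4·(-1); 2·3 + (-2)·10 + 4·(-1); 3·3 + 3·10 + (-5)·(-1)) = (14, -18, 44)
w3 = Bw2 = (66, 240, -232)
Ratio: -232/44 = -5.273

-5.273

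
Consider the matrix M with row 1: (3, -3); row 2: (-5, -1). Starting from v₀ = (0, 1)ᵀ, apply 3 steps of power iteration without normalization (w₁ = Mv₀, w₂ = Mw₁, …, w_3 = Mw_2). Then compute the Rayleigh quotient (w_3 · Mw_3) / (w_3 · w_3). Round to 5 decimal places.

w1 = Mv₀ = (-3, -1)
w2 = Mw1 = (-6, 16)
w3 = Mw2 = (-66, 14)
Mw3 = (-240, 316)
w3·Mw3 = (-66)·(-240) + 14·316 = 20264; w3·w3 = (-66)·(-66) + 14·14 = 4552
λ ≈ 20264/4552 = 4.45167

4.45167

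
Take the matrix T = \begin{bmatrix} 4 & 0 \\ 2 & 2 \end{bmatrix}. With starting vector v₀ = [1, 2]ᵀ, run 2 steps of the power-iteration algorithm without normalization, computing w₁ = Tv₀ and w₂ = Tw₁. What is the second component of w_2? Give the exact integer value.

20

w1 = Tv₀ = (4, 6)
w2 = Tw1 = (16, 20)
The requested component of w2 is 20.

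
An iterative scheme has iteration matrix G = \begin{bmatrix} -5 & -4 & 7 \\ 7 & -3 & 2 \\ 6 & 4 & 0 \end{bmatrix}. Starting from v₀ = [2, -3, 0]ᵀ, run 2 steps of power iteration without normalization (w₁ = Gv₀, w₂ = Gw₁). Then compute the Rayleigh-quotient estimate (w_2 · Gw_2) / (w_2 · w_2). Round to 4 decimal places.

w1 = Gv₀ = ((-5)·2 + (-4)·(-3) + 7·0; 7·2 + (-3)·(-3) + 2·0; 6·2 + 4·(-3) + 0·0) = (2, 23, 0)
w2 = Gw1 = ((-5)·2 + (-4)·23 + 7·0; 7·2 + (-3)·23 + 2·0; 6·2 + 4·23 + 0·0) = (-102, -55, 104)
Gw2 = (1458, -341, -832)
w2·Gw2 = (-102)·1458 + (-55)·(-341) + 104·(-832) = -216489; w2·w2 = (-102)·(-102) + (-55)·(-55) + 104·104 = 24245
λ ≈ -216489/24245 = -8.9292

-8.9292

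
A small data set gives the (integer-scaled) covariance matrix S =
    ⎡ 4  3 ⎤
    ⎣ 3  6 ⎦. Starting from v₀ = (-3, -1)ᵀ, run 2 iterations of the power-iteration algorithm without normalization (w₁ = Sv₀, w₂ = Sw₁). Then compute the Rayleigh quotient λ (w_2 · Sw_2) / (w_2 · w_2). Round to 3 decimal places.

λ ≈ 8.154

w1 = Sv₀ = (-15, -15)
w2 = Sw1 = (-105, -135)
Sw2 = (-825, -1125)
w2·Sw2 = (-105)·(-825) + (-135)·(-1125) = 238500; w2·w2 = (-105)·(-105) + (-135)·(-135) = 29250
λ ≈ 238500/29250 = 8.154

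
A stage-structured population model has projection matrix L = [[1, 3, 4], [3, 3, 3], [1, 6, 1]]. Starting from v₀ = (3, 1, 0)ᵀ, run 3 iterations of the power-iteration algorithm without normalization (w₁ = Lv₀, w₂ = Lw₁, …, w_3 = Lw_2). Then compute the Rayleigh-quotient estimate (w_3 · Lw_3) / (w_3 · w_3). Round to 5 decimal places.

w1 = Lv₀ = (1·3 + 3·1 + 4·0; 3·3 + 3·1 + 3·0; 1·3 + 6·1 + 1·0) = (6, 12, 9)
w2 = Lw1 = (1·6 + 3·12 + 4·9; 3·6 + 3·12 + 3·9; 1·6 + 6·12 + 1·9) = (78, 81, 87)
w3 = Lw2 = (669, 738, 651)
Lw3 = (5487, 6174, 5748)
w3·Lw3 = 669·5487 + 738·6174 + 651·5748 = 11969163; w3·w3 = 669·669 + 738·738 + 651·651 = 1416006
λ ≈ 11969163/1416006 = 8.45276

λ ≈ 8.45276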